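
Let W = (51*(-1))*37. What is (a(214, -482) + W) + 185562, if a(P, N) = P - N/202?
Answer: 18573030/101 ≈ 1.8389e+5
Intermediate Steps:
a(P, N) = P - N/202
W = -1887 (W = -51*37 = -1887)
(a(214, -482) + W) + 185562 = ((214 - 1/202*(-482)) - 1887) + 185562 = ((214 + 241/101) - 1887) + 185562 = (21855/101 - 1887) + 185562 = -168732/101 + 185562 = 18573030/101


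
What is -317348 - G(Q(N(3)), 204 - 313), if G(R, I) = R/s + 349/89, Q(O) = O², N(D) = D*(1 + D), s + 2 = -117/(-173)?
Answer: -6465732341/20381 ≈ -3.1724e+5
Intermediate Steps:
s = -229/173 (s = -2 - 117/(-173) = -2 - 117*(-1/173) = -2 + 117/173 = -229/173 ≈ -1.3237)
G(R, I) = 349/89 - 173*R/229 (G(R, I) = R/(-229/173) + 349/89 = R*(-173/229) + 349*(1/89) = -173*R/229 + 349/89 = 349/89 - 173*R/229)
-317348 - G(Q(N(3)), 204 - 313) = -317348 - (349/89 - 173*9*(1 + 3)²/229) = -317348 - (349/89 - 173*(3*4)²/229) = -317348 - (349/89 - 173/229*12²) = -317348 - (349/89 - 173/229*144) = -317348 - (349/89 - 24912/229) = -317348 - 1*(-2137247/20381) = -317348 + 2137247/20381 = -6465732341/20381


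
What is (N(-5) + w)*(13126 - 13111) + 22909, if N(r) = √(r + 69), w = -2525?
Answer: -14846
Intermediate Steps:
N(r) = √(69 + r)
(N(-5) + w)*(13126 - 13111) + 22909 = (√(69 - 5) - 2525)*(13126 - 13111) + 22909 = (√64 - 2525)*15 + 22909 = (8 - 2525)*15 + 22909 = -2517*15 + 22909 = -37755 + 22909 = -14846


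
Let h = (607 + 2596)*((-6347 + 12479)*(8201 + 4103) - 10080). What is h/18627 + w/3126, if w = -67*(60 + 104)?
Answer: 17984027026054/1386381 ≈ 1.2972e+7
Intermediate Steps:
w = -10988 (w = -67*164 = -10988)
h = 241628067744 (h = 3203*(6132*12304 - 10080) = 3203*(75448128 - 10080) = 3203*75438048 = 241628067744)
h/18627 + w/3126 = 241628067744/18627 - 10988/3126 = 241628067744*(1/18627) - 10988*1/3126 = 11506098464/887 - 5494/1563 = 17984027026054/1386381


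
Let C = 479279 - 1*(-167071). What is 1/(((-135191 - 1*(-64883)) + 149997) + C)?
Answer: 1/726039 ≈ 1.3773e-6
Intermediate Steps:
C = 646350 (C = 479279 + 167071 = 646350)
1/(((-135191 - 1*(-64883)) + 149997) + C) = 1/(((-135191 - 1*(-64883)) + 149997) + 646350) = 1/(((-135191 + 64883) + 149997) + 646350) = 1/((-70308 + 149997) + 646350) = 1/(79689 + 646350) = 1/726039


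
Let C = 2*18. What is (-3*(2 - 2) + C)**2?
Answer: 1296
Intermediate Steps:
C = 36
(-3*(2 - 2) + C)**2 = (-3*(2 - 2) + 36)**2 = (-3*0 + 36)**2 = (0 + 36)**2 = 36**2 = 1296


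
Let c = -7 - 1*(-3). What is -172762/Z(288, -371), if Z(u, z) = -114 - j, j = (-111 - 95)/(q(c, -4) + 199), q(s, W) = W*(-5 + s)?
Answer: 20299535/13292 ≈ 1527.2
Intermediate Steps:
c = -4 (c = -7 + 3 = -4)
j = -206/235 (j = (-111 - 95)/(-4*(-5 - 4) + 199) = -206/(-4*(-9) + 199) = -206/(36 + 199) = -206/235 ≈ -0.87660)
Z(u, z) = -26584/235 (Z(u, z) = -114 - 1*(-206/235) = -114 + 206/235 = -26584/235)
-172762/Z(288, -371) = -172762/(-26584/235) = -172762*(-235/26584) = 20299535/13292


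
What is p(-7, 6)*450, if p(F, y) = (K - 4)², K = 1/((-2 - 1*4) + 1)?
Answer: 7938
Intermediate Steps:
K = -⅕ (K = 1/((-2 - 4) + 1) = 1/(-6 + 1) = 1/(-5) = -⅕ ≈ -0.20000)
p(F, y) = 441/25 (p(F, y) = (-⅕ - 4)² = (-21/5)² = 441/25)
p(-7, 6)*450 = (441/25)*450 = 7938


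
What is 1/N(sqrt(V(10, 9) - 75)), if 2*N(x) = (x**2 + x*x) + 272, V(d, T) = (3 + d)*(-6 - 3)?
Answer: -1/56 ≈ -0.017857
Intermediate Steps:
V(d, T) = -27 - 9*d (V(d, T) = (3 + d)*(-9) = -27 - 9*d)
N(x) = 136 + x**2 (N(x) = ((x**2 + x*x) + 272)/2 = ((x**2 + x**2) + 272)/2 = (2*x**2 + 272)/2 = (272 + 2*x**2)/2 = 136 + x**2)
1/N(sqrt(V(10, 9) - 75)) = 1/(136 + (sqrt((-27 - 9*10) - 75))**2) = 1/(136 + (sqrt((-27 - 90) - 75))**2) = 1/(136 + (sqrt(-117 - 75))**2) = 1/(136 + (sqrt(-192))**2) = 1/(136 + (8*I*sqrt(3))**2) = 1/(136 - 192) = 1/(-56) = -1/56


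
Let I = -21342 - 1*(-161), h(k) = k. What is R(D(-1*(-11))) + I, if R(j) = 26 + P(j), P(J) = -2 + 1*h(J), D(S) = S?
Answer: -21146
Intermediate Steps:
I = -21181 (I = -21342 + 161 = -21181)
P(J) = -2 + J (P(J) = -2 + 1*J = -2 + J)
R(j) = 24 + j (R(j) = 26 + (-2 + j) = 24 + j)
R(D(-1*(-11))) + I = (24 - 1*(-11)) - 21181 = (24 + 11) - 21181 = 35 - 21181 = -21146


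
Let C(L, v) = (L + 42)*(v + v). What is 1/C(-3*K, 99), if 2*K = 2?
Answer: 1/7722 ≈ 0.00012950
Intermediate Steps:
K = 1 (K = (½)*2 = 1)
C(L, v) = 2*v*(42 + L) (C(L, v) = (42 + L)*(2*v) = 2*v*(42 + L))
1/C(-3*K, 99) = 1/(2*99*(42 - 3*1)) = 1/(2*99*(42 - 3)) = 1/(2*99*39) = 1/7722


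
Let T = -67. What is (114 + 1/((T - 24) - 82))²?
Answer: 388917841/29929 ≈ 12995.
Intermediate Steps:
(114 + 1/((T - 24) - 82))² = (114 + 1/((-67 - 24) - 82))² = (114 + 1/(-91 - 82))² = (114 + 1/(-173))² = (114 - 1/173)² = (19721/173)² = 388917841/29929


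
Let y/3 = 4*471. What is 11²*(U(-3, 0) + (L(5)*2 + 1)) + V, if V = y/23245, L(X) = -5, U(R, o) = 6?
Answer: -8432283/23245 ≈ -362.76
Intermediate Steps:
y = 5652 (y = 3*(4*471) = 3*1884 = 5652)
V = 5652/23245 ≈ 0.24315
11²*(U(-3, 0) + (L(5)*2 + 1)) + V = 11²*(6 + (-5*2 + 1)) + 5652/23245 = 121*(6 + (-10 + 1)) + 5652/23245 = 121*(6 - 9) + 5652/23245 = 121*(-3) + 5652/23245 = -363 + 5652/23245 = -8432283/23245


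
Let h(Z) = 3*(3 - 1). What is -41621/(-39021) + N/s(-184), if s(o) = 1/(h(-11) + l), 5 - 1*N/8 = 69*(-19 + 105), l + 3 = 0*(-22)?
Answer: -5552490595/39021 ≈ -1.4230e+5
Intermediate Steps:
h(Z) = 6 (h(Z) = 3*2 = 6)
l = -3 (l = -3 + 0*(-22) = -3 + 0 = -3)
N = -47432 (N = 40 - 552*(-19 + 105) = 40 - 552*86 = 40 - 8*5934 = 40 - 47472 = -47432)
s(o) = 1/3 (s(o) = 1/(6 - 3) = 1/3)
-41621/(-39021) + N/s(-184) = -41621/(-39021) - 47432/1/3 = -41621*(-1/39021) - 47432*3 = 41621/39021 - 142296 = -5552490595/39021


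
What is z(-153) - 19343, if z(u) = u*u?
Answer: 4066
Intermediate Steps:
z(u) = u²
z(-153) - 19343 = (-153)² - 19343 = 23409 - 19343 = 4066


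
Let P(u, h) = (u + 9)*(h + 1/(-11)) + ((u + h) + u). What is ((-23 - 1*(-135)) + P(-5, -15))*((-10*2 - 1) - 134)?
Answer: -45415/11 ≈ -4128.6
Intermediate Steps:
P(u, h) = h + 2*u + (9 + u)*(-1/11 + h) (P(u, h) = (9 + u)*(h - 1/11) + ((h + u) + u) = (9 + u)*(-1/11 + h) + (h + 2*u) = h + 2*u + (9 + u)*(-1/11 + h))
((-23 - 1*(-135)) + P(-5, -15))*((-10*2 - 1) - 134) = ((-23 - 1*(-135)) + (-9/11 + 10*(-15) + (21/11)*(-5) - 15*(-5)))*((-10*2 - 1) - 134) = ((-23 + 135) + (-9/11 - 150 - 105/11 + 75))*((-20 - 1) - 134) = (112 - 939/11)*(-21 - 134) = (293/11)*(-155) = -45415/11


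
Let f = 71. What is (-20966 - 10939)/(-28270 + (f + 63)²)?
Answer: 3545/1146 ≈ 3.0934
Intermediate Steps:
(-20966 - 10939)/(-28270 + (f + 63)²) = (-20966 - 10939)/(-28270 + (71 + 63)²) = -31905/(-28270 + 134²) = -31905/(-28270 + 17956) = -31905/(-10314) = -31905*(-1/10314) = 3545/1146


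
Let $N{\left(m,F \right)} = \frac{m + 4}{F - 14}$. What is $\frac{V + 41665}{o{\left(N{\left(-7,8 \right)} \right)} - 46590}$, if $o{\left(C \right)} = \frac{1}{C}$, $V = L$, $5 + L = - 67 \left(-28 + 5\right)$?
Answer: $- \frac{43201}{46588} \approx -0.9273$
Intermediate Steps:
$N{\left(m,F \right)} = \frac{4 + m}{-14 + F}$
$L = 1536$ ($L = -5 - 67 \left(-28 + 5\right) = -5 - -1541 = -5 + 1541 = 1536$)
$V = 1536$
$\frac{V + 41665}{o{\left(N{\left(-7,8 \right)} \right)} - 46590} = \frac{1536 + 41665}{\frac{1}{\frac{1}{-14 + 8} \left(4 - 7\right)} - 46590} = \frac{43201}{\frac{1}{\frac{1}{-6} \left(-3\right)} - 46590} = \frac{43201}{\frac{1}{\left(- \frac{1}{6}\right) \left(-3\right)} - 46590} = \frac{43201}{\frac{1}{\frac{1}{2}} - 46590} = \frac{43201}{2 - 46590} = \frac{43201}{-46588} = 43201 \left(- \frac{1}{46588}\right) = - \frac{43201}{46588}$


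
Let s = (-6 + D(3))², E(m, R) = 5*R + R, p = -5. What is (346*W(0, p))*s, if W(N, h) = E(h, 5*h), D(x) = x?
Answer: -467100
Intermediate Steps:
E(m, R) = 6*R
W(N, h) = 30*h (W(N, h) = 6*(5*h) = 30*h)
s = 9 (s = (-6 + 3)² = (-3)² = 9)
(346*W(0, p))*s = (346*(30*(-5)))*9 = (346*(-150))*9 = -51900*9 = -467100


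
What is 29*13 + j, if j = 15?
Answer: 392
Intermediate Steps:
29*13 + j = 29*13 + 15 = 377 + 15 = 392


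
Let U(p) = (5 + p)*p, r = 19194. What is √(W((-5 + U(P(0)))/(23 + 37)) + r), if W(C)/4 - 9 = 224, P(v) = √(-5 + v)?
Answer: √20126 ≈ 141.87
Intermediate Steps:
U(p) = p*(5 + p)
W(C) = 932 (W(C) = 36 + 4*224 = 36 + 896 = 932)
√(W((-5 + U(P(0)))/(23 + 37)) + r) = √(932 + 19194) = √20126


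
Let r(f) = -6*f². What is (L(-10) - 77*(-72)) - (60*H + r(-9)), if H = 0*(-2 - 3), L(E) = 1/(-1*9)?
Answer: 54269/9 ≈ 6029.9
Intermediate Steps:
L(E) = -⅑ (L(E) = 1/(-9) = -⅑)
H = 0 (H = 0*(-5) = 0)
(L(-10) - 77*(-72)) - (60*H + r(-9)) = (-⅑ - 77*(-72)) - (60*0 - 6*(-9)²) = (-⅑ + 5544) - (0 - 6*81) = 49895/9 - (0 - 486) = 49895/9 - 1*(-486) = 49895/9 + 486 = 54269/9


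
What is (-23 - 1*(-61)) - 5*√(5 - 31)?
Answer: 38 - 5*I*√26 ≈ 38.0 - 25.495*I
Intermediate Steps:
(-23 - 1*(-61)) - 5*√(5 - 31) = (-23 + 61) - 5*I*√26 = 38 - 5*I*√26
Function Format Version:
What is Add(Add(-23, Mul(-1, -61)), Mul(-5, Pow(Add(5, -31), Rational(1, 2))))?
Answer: Add(38, Mul(-5, I, Pow(26, Rational(1, 2)))) ≈ Add(38.000, Mul(-25.495, I))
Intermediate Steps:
Add(Add(-23, Mul(-1, -61)), Mul(-5, Pow(Add(5, -31), Rational(1, 2)))) = Add(Add(-23, 61), Mul(-5, Pow(-26, Rational(1, 2)))) = Add(38, Mul(-5, Mul(I, Pow(26, Rational(1, 2))))) = Add(38, Mul(-5, I, Pow(26, Rational(1, 2))))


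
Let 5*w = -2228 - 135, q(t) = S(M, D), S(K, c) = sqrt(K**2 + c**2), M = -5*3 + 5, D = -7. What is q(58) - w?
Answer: 2363/5 + sqrt(149) ≈ 484.81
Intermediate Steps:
M = -10 (M = -15 + 5 = -10)
q(t) = sqrt(149) (q(t) = sqrt((-10)**2 + (-7)**2) = sqrt(100 + 49) = sqrt(149))
w = -2363/5 (w = (-2228 - 135)/5 = (1/5)*(-2363) = -2363/5 ≈ -472.60)
q(58) - w = sqrt(149) - 1*(-2363/5) = sqrt(149) + 2363/5 = 2363/5 + sqrt(149)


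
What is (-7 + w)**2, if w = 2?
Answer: 25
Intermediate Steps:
(-7 + w)**2 = (-7 + 2)**2 = (-5)**2 = 25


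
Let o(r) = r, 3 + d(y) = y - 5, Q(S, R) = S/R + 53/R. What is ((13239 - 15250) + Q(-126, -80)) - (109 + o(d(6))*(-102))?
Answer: -185847/80 ≈ -2323.1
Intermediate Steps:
Q(S, R) = 53/R + S/R
d(y) = -8 + y (d(y) = -3 + (y - 5) = -3 + (-5 + y) = -8 + y)
((13239 - 15250) + Q(-126, -80)) - (109 + o(d(6))*(-102)) = ((13239 - 15250) + (53 - 126)/(-80)) - (109 + (-8 + 6)*(-102)) = (-2011 - 1/80*(-73)) - (109 - 2*(-102)) = (-2011 + 73/80) - (109 + 204) = -160807/80 - 1*313 = -160807/80 - 313 = -185847/80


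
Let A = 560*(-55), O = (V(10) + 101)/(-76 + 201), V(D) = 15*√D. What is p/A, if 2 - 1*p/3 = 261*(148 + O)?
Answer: 14563833/3850000 + 2349*√10/770000 ≈ 3.7925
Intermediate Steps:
O = 101/125 + 3*√10/25 (O = (15*√10 + 101)/(-76 + 201) = (101 + 15*√10)/125 = (101 + 15*√10)*(1/125) = 101/125 + 3*√10/25 ≈ 1.1875)
p = -14563833/125 - 2349*√10/25 (p = 6 - 783*(148 + (101/125 + 3*√10/25)) = 6 - 783*(18601/125 + 3*√10/25) = 6 - 3*(4854861/125 + 783*√10/25) = 6 + (-14564583/125 - 2349*√10/25) = -14563833/125 - 2349*√10/25 ≈ -1.1681e+5)
A = -30800
p/A = (-14563833/125 - 2349*√10/25)/(-30800) = (-14563833/125 - 2349*√10/25)*(-1/30800) = 14563833/3850000 + 2349*√10/770000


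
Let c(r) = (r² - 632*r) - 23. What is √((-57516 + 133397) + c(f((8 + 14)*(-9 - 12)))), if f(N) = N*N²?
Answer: √9724216887741138 ≈ 9.8611e+7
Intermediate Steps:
f(N) = N³
c(r) = -23 + r² - 632*r
√((-57516 + 133397) + c(f((8 + 14)*(-9 - 12)))) = √((-57516 + 133397) + (-23 + (((8 + 14)*(-9 - 12))³)² - 632*(-9 - 12)³*(8 + 14)³)) = √(75881 + (-23 + ((22*(-21))³)² - 632*(22*(-21))³)) = √(75881 + (-23 + ((-462)³)² - 632*(-462)³)) = √(75881 + (-23 + (-98611128)² - 632*(-98611128))) = √(75881 + (-23 + 9724154565432384 + 62322232896)) = √(75881 + 9724216887665257) = √9724216887741138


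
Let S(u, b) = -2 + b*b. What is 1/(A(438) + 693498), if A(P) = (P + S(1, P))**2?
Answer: 1/36972291898 ≈ 2.7047e-11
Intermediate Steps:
S(u, b) = -2 + b**2
A(P) = (-2 + P + P**2)**2 (A(P) = (P + (-2 + P**2))**2 = (-2 + P + P**2)**2)
1/(A(438) + 693498) = 1/((-2 + 438 + 438**2)**2 + 693498) = 1/((-2 + 438 + 191844)**2 + 693498) = 1/(192280**2 + 693498) = 1/(36971598400 + 693498) = 1/36972291898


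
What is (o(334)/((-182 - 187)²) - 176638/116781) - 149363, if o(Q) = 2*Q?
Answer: -113097508859333/757191321 ≈ -1.4936e+5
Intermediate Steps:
(o(334)/((-182 - 187)²) - 176638/116781) - 149363 = ((2*334)/((-182 - 187)²) - 176638/116781) - 149363 = (668/((-369)²) - 176638*1/116781) - 149363 = (668/136161 - 25234/16683) - 149363 = -1141580810/757191321 - 149363 = -113097508859333/757191321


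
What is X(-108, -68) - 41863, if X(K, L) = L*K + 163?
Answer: -34356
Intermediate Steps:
X(K, L) = 163 + K*L (X(K, L) = K*L + 163 = 163 + K*L)
X(-108, -68) - 41863 = (163 - 108*(-68)) - 41863 = (163 + 7344) - 41863 = 7507 - 41863 = -34356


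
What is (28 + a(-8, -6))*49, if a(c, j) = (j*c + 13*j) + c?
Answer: -490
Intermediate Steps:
a(c, j) = c + 13*j + c*j (a(c, j) = (c*j + 13*j) + c = (13*j + c*j) + c = c + 13*j + c*j)
(28 + a(-8, -6))*49 = (28 + (-8 + 13*(-6) - 8*(-6)))*49 = (28 + (-8 - 78 + 48))*49 = (28 - 38)*49 = -10*49 = -490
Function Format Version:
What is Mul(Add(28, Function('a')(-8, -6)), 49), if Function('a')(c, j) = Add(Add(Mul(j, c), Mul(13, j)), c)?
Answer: -490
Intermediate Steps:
Function('a')(c, j) = Add(c, Mul(13, j), Mul(c, j)) (Function('a')(c, j) = Add(Add(Mul(c, j), Mul(13, j)), c) = Add(Add(Mul(13, j), Mul(c, j)), c) = Add(c, Mul(13, j), Mul(c, j)))
Mul(Add(28, Function('a')(-8, -6)), 49) = Mul(Add(28, Add(-8, Mul(13, -6), Mul(-8, -6))), 49) = Mul(Add(28, Add(-8, -78, 48)), 49) = Mul(Add(28, -38), 49) = Mul(-10, 49) = -490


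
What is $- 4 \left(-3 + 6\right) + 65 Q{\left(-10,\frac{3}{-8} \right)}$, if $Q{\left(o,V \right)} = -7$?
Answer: $-467$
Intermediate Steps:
$- 4 \left(-3 + 6\right) + 65 Q{\left(-10,\frac{3}{-8} \right)} = - 4 \left(-3 + 6\right) + 65 \left(-7\right) = \left(-4\right) 3 - 455 = -12 - 455 = -467$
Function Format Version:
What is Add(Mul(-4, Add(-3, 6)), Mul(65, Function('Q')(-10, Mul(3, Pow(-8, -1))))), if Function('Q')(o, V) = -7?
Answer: -467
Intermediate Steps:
Add(Mul(-4, Add(-3, 6)), Mul(65, Function('Q')(-10, Mul(3, Pow(-8, -1))))) = Add(Mul(-4, Add(-3, 6)), Mul(65, -7)) = Add(Mul(-4, 3), -455) = Add(-12, -455) = -467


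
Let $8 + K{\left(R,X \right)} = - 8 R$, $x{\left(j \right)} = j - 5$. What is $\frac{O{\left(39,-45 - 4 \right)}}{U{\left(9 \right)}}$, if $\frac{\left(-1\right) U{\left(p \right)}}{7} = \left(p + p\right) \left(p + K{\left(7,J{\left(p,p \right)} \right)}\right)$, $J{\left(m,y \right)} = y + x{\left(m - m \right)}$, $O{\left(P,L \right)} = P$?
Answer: $\frac{13}{2310} \approx 0.0056277$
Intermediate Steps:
$x{\left(j \right)} = -5 + j$ ($x{\left(j \right)} = j - 5 = -5 + j$)
$J{\left(m,y \right)} = -5 + y$ ($J{\left(m,y \right)} = y + \left(-5 + \left(m - m\right)\right) = y + \left(-5 + 0\right) = y - 5 = -5 + y$)
$K{\left(R,X \right)} = -8 - 8 R$
$U{\left(p \right)} = - 14 p \left(-64 + p\right)$ ($U{\left(p \right)} = - 7 \left(p + p\right) \left(p - 64\right) = - 7 \cdot 2 p \left(p - 64\right) = - 7 \cdot 2 p \left(-64 + p\right) = - 14 p \left(-64 + p\right)$)
$\frac{O{\left(39,-45 - 4 \right)}}{U{\left(9 \right)}} = \frac{39}{14 \cdot 9 \left(64 - 9\right)} = \frac{39}{14 \cdot 9 \cdot 55} = \frac{39}{6930} = 39 \cdot \frac{1}{6930} = \frac{13}{2310}$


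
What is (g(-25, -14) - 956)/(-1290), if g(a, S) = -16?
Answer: 162/215 ≈ 0.75349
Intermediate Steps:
(g(-25, -14) - 956)/(-1290) = (-16 - 956)/(-1290) = -972*(-1/1290) = 162/215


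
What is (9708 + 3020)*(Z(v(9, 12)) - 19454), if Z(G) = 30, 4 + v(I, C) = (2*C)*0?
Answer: -247228672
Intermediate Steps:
v(I, C) = -4 (v(I, C) = -4 + (2*C)*0 = -4 + 0 = -4)
(9708 + 3020)*(Z(v(9, 12)) - 19454) = (9708 + 3020)*(30 - 19454) = 12728*(-19424) = -247228672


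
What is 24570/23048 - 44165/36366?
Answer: -2827325/19049172 ≈ -0.14842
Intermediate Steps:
24570/23048 - 44165/36366 = 24570*(1/23048) - 44165*1/36366 = 12285/11524 - 4015/3306 = -2827325/19049172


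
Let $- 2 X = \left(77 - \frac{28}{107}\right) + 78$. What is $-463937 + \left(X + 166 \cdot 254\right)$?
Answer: $- \frac{90275979}{214} \approx -4.2185 \cdot 10^{5}$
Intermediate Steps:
$X = - \frac{16557}{214}$ ($X = - \frac{\left(77 - \frac{28}{107}\right) + 78}{2} = - \frac{\frac{8211}{107} + 78}{2} = \left(- \frac{1}{2}\right) \frac{16557}{107} = - \frac{16557}{214} \approx -77.369$)
$-463937 + \left(X + 166 \cdot 254\right) = -463937 + \left(- \frac{16557}{214} + 166 \cdot 254\right) = -463937 + \left(- \frac{16557}{214} + 42164\right) = -463937 + \frac{9006539}{214} = - \frac{90275979}{214}$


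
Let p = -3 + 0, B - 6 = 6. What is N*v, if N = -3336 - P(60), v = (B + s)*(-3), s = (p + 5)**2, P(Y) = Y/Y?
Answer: 160176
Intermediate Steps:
B = 12 (B = 6 + 6 = 12)
p = -3
P(Y) = 1
s = 4 (s = (-3 + 5)**2 = 2**2 = 4)
v = -48 (v = (12 + 4)*(-3) = 16*(-3) = -48)
N = -3337 (N = -3336 - 1*1 = -3336 - 1 = -3337)
N*v = -3337*(-48) = 160176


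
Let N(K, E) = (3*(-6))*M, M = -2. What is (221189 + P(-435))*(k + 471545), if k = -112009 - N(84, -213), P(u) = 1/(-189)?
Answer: 15028796840000/189 ≈ 7.9517e+10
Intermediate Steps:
N(K, E) = 36 (N(K, E) = (3*(-6))*(-2) = -18*(-2) = 36)
P(u) = -1/189
k = -112045 (k = -112009 - 1*36 = -112009 - 36 = -112045)
(221189 + P(-435))*(k + 471545) = (221189 - 1/189)*(-112045 + 471545) = (41804720/189)*359500 = 15028796840000/189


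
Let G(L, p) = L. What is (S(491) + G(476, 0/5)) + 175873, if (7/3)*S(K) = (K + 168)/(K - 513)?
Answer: 27155769/154 ≈ 1.7634e+5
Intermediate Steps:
S(K) = 3*(168 + K)/(7*(-513 + K)) (S(K) = 3*((K + 168)/(K - 513))/7 = 3*((168 + K)/(-513 + K))/7 = 3*(168 + K)/(7*(-513 + K)))
(S(491) + G(476, 0/5)) + 175873 = (3*(168 + 491)/(7*(-513 + 491)) + 476) + 175873 = ((3/7)*659/(-22) + 476) + 175873 = ((3/7)*(-1/22)*659 + 476) + 175873 = (-1977/154 + 476) + 175873 = 71327/154 + 175873 = 27155769/154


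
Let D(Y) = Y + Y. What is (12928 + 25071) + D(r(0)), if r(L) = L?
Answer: 37999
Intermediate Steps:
D(Y) = 2*Y
(12928 + 25071) + D(r(0)) = (12928 + 25071) + 2*0 = 37999 + 0 = 37999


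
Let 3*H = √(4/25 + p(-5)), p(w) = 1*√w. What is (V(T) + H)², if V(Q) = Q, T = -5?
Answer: (75 - √(4 + 25*I*√5))²/225 ≈ 21.365 - 3.1524*I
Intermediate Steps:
p(w) = √w
H = √(4/25 + I*√5)/3 (H = √(4/25 + √(-5))/3 = √(4*(1/25) + I*√5)/3 = √(4/25 + I*√5)/3 ≈ 0.36528 + 0.34008*I)
(V(T) + H)² = (-5 + √(4 + 25*I*√5)/15)²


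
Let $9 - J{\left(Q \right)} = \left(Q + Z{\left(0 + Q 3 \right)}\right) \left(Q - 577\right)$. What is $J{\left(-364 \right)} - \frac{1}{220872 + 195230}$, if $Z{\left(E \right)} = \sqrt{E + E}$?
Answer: $- \frac{142521176531}{416102} + 1882 i \sqrt{546} \approx -3.4252 \cdot 10^{5} + 43976.0 i$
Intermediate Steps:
$Z{\left(E \right)} = \sqrt{2} \sqrt{E}$ ($Z{\left(E \right)} = \sqrt{2 E} = \sqrt{2} \sqrt{E}$)
$J{\left(Q \right)} = 9 - \left(-577 + Q\right) \left(Q + \sqrt{6} \sqrt{Q}\right)$ ($J{\left(Q \right)} = 9 - \left(Q + \sqrt{2} \sqrt{0 + Q 3}\right) \left(Q - 577\right) = 9 - \left(Q + \sqrt{2} \sqrt{0 + 3 Q}\right) \left(-577 + Q\right) = 9 - \left(Q + \sqrt{2} \sqrt{3 Q}\right) \left(-577 + Q\right) = 9 - \left(Q + \sqrt{2} \sqrt{3} \sqrt{Q}\right) \left(-577 + Q\right) = 9 - \left(Q + \sqrt{6} \sqrt{Q}\right) \left(-577 + Q\right) = 9 - \left(-577 + Q\right) \left(Q + \sqrt{6} \sqrt{Q}\right)$)
$J{\left(-364 \right)} - \frac{1}{220872 + 195230} = \left(9 - \left(-364\right)^{2} + 577 \left(-364\right) - \sqrt{6} \left(-364\right)^{\frac{3}{2}} + 577 \sqrt{6} \sqrt{-364}\right) - \frac{1}{220872 + 195230} = \left(9 - 132496 - 210028 - \sqrt{6} \left(- 728 i \sqrt{91}\right) + 577 \sqrt{6} \cdot 2 i \sqrt{91}\right) - \frac{1}{416102} = \left(9 - 132496 - 210028 + 728 i \sqrt{546} + 1154 i \sqrt{546}\right) - \frac{1}{416102} = \left(-342515 + 1882 i \sqrt{546}\right) - \frac{1}{416102} = - \frac{142521176531}{416102} + 1882 i \sqrt{546}$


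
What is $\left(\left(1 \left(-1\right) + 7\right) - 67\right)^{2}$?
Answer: $3721$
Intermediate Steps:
$\left(\left(1 \left(-1\right) + 7\right) - 67\right)^{2} = \left(\left(-1 + 7\right) - 67\right)^{2} = \left(6 - 67\right)^{2} = \left(-61\right)^{2} = 3721$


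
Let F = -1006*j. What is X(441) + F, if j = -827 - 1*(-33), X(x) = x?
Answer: 799205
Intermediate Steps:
j = -794 (j = -827 + 33 = -794)
F = 798764 (F = -1006*(-794) = 798764)
X(441) + F = 441 + 798764 = 799205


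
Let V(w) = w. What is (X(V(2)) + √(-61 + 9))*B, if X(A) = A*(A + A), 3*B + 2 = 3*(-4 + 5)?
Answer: 8/3 + 2*I*√13/3 ≈ 2.6667 + 2.4037*I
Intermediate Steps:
B = ⅓ (B = -⅔ + (3*(-4 + 5))/3 = -⅔ + (3*1)/3 = -⅔ + (⅓)*3 = -⅔ + 1 = ⅓ ≈ 0.33333)
X(A) = 2*A² (X(A) = A*(2*A) = 2*A²)
(X(V(2)) + √(-61 + 9))*B = (2*2² + √(-61 + 9))*(⅓) = (2*4 + √(-52))*(⅓) = (8 + 2*I*√13)*(⅓) = 8/3 + 2*I*√13/3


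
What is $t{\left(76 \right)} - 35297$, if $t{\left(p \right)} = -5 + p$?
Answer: $-35226$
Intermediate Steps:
$t{\left(76 \right)} - 35297 = \left(-5 + 76\right) - 35297 = 71 - 35297 = -35226$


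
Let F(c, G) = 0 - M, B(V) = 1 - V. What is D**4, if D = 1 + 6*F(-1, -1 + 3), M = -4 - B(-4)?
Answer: 9150625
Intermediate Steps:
M = -9 (M = -4 - (1 - 1*(-4)) = -4 - (1 + 4) = -4 - 1*5 = -4 - 5 = -9)
F(c, G) = 9 (F(c, G) = 0 - 1*(-9) = 0 + 9 = 9)
D = 55 (D = 1 + 6*9 = 1 + 54 = 55)
D**4 = 55**4 = 9150625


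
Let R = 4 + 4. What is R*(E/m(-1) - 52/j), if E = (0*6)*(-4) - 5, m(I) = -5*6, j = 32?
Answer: -35/3 ≈ -11.667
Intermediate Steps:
R = 8
m(I) = -30
E = -5 (E = 0*(-4) - 5 = 0 - 5 = -5)
R*(E/m(-1) - 52/j) = 8*(-5/(-30) - 52/32) = 8*(-5*(-1/30) - 52*1/32) = 8*(1/6 - 13/8) = 8*(-35/24) = -35/3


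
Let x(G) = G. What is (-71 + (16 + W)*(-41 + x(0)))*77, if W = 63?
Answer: -254870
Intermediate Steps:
(-71 + (16 + W)*(-41 + x(0)))*77 = (-71 + (16 + 63)*(-41 + 0))*77 = (-71 + 79*(-41))*77 = (-71 - 3239)*77 = -3310*77 = -254870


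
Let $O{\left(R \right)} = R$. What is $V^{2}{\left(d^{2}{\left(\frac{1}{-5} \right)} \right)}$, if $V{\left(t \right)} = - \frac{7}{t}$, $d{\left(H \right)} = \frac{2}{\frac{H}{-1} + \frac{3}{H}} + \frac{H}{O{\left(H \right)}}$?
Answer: $\frac{91833889}{1048576} \approx 87.58$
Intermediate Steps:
$d{\left(H \right)} = 1 + \frac{2}{- H + \frac{3}{H}}$ ($d{\left(H \right)} = \frac{2}{\frac{H}{-1} + \frac{3}{H}} + \frac{H}{H} = \frac{2}{H \left(-1\right) + \frac{3}{H}} + 1 = \frac{2}{- H + \frac{3}{H}} + 1 = 1 + \frac{2}{- H + \frac{3}{H}}$)
$V^{2}{\left(d^{2}{\left(\frac{1}{-5} \right)} \right)} = \left(- \frac{7}{\left(\frac{-3 + \left(\frac{1}{-5}\right)^{2} - \frac{2}{-5}}{-3 + \left(\frac{1}{-5}\right)^{2}}\right)^{2}}\right)^{2} = \left(- \frac{7}{\left(\frac{-3 + \left(- \frac{1}{5}\right)^{2} - - \frac{2}{5}}{-3 + \left(- \frac{1}{5}\right)^{2}}\right)^{2}}\right)^{2} = \left(- \frac{7}{\left(\frac{-3 + \frac{1}{25} + \frac{2}{5}}{-3 + \frac{1}{25}}\right)^{2}}\right)^{2} = \left(- \frac{7}{\left(\frac{1}{- \frac{74}{25}} \left(- \frac{64}{25}\right)\right)^{2}}\right)^{2} = \left(- \frac{7}{\left(\left(- \frac{25}{74}\right) \left(- \frac{64}{25}\right)\right)^{2}}\right)^{2} = \left(- \frac{7}{\left(\frac{32}{37}\right)^{2}}\right)^{2} = \left(- \frac{7}{\frac{1024}{1369}}\right)^{2} = \left(\left(-7\right) \frac{1369}{1024}\right)^{2} = \left(- \frac{9583}{1024}\right)^{2} = \frac{91833889}{1048576}$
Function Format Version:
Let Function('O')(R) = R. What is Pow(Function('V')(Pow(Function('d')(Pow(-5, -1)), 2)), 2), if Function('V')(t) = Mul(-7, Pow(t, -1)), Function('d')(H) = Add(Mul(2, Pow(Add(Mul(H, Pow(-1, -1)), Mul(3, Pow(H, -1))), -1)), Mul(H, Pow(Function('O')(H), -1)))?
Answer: Rational(91833889, 1048576) ≈ 87.580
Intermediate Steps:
Function('d')(H) = Add(1, Mul(2, Pow(Add(Mul(-1, H), Mul(3, Pow(H, -1))), -1))) (Function('d')(H) = Add(Mul(2, Pow(Add(Mul(H, Pow(-1, -1)), Mul(3, Pow(H, -1))), -1)), Mul(H, Pow(H, -1))) = Add(Mul(2, Pow(Add(Mul(H, -1), Mul(3, Pow(H, -1))), -1)), 1) = Add(Mul(2, Pow(Add(Mul(-1, H), Mul(3, Pow(H, -1))), -1)), 1) = Add(1, Mul(2, Pow(Add(Mul(-1, H), Mul(3, Pow(H, -1))), -1))))
Pow(Function('V')(Pow(Function('d')(Pow(-5, -1)), 2)), 2) = Pow(Mul(-7, Pow(Pow(Mul(Pow(Add(-3, Pow(Pow(-5, -1), 2)), -1), Add(-3, Pow(Pow(-5, -1), 2), Mul(-2, Pow(-5, -1)))), 2), -1)), 2) = Pow(Mul(-7, Pow(Pow(Mul(Pow(Add(-3, Pow(Rational(-1, 5), 2)), -1), Add(-3, Pow(Rational(-1, 5), 2), Mul(-2, Rational(-1, 5)))), 2), -1)), 2) = Pow(Mul(-7, Pow(Pow(Mul(Pow(Add(-3, Rational(1, 25)), -1), Add(-3, Rational(1, 25), Rational(2, 5))), 2), -1)), 2) = Pow(Mul(-7, Pow(Pow(Mul(Pow(Rational(-74, 25), -1), Rational(-64, 25)), 2), -1)), 2) = Pow(Mul(-7, Pow(Pow(Mul(Rational(-25, 74), Rational(-64, 25)), 2), -1)), 2) = Pow(Mul(-7, Pow(Pow(Rational(32, 37), 2), -1)), 2) = Pow(Mul(-7, Pow(Rational(1024, 1369), -1)), 2) = Pow(Mul(-7, Rational(1369, 1024)), 2) = Pow(Rational(-9583, 1024), 2) = Rational(91833889, 1048576)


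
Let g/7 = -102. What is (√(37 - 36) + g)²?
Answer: 508369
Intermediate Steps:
g = -714 (g = 7*(-102) = -714)
(√(37 - 36) + g)² = (√(37 - 36) - 714)² = (√1 - 714)² = (1 - 714)² = (-713)² = 508369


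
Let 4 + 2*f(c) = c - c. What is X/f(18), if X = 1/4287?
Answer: -1/8574 ≈ -0.00011663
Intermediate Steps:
X = 1/4287 ≈ 0.00023326
f(c) = -2 (f(c) = -2 + (c - c)/2 = -2 + (½)*0 = -2 + 0 = -2)
X/f(18) = (1/4287)/(-2) = (1/4287)*(-½) = -1/8574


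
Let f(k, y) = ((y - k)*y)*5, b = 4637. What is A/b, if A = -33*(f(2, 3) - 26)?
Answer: 363/4637 ≈ 0.078283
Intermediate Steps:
f(k, y) = 5*y*(y - k) (f(k, y) = (y*(y - k))*5 = 5*y*(y - k))
A = 363 (A = -33*(5*3*(3 - 1*2) - 26) = -33*(5*3*(3 - 2) - 26) = -33*(5*3*1 - 26) = -33*(15 - 26) = -33*(-11) = 363)
A/b = 363/4637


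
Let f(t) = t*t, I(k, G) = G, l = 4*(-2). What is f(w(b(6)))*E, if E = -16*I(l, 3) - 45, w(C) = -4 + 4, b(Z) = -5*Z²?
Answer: 0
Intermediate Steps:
w(C) = 0
l = -8
f(t) = t²
E = -93 (E = -16*3 - 45 = -48 - 45 = -93)
f(w(b(6)))*E = 0²*(-93) = 0*(-93) = 0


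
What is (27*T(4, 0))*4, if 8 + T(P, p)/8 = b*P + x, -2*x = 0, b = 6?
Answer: 13824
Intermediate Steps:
x = 0 (x = -½*0 = 0)
T(P, p) = -64 + 48*P (T(P, p) = -64 + 8*(6*P + 0) = -64 + 8*(6*P) = -64 + 48*P)
(27*T(4, 0))*4 = (27*(-64 + 48*4))*4 = (27*(-64 + 192))*4 = (27*128)*4 = 3456*4 = 13824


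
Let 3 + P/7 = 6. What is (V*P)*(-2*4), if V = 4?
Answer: -672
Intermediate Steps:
P = 21 (P = -21 + 7*6 = -21 + 42 = 21)
(V*P)*(-2*4) = (4*21)*(-2*4) = 84*(-8) = -672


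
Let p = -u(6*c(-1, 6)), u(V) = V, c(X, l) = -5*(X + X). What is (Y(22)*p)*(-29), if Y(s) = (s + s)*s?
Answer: 1684320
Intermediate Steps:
c(X, l) = -10*X
Y(s) = 2*s**2 (Y(s) = (2*s)*s = 2*s**2)
p = -60 (p = -6*(-10*(-1)) = -6*10 = -1*60 = -60)
(Y(22)*p)*(-29) = ((2*22**2)*(-60))*(-29) = ((2*484)*(-60))*(-29) = (968*(-60))*(-29) = -58080*(-29) = 1684320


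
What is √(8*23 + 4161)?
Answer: √4345 ≈ 65.917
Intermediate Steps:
√(8*23 + 4161) = √(184 + 4161) = √4345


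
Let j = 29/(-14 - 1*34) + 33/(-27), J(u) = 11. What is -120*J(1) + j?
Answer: -190343/144 ≈ -1321.8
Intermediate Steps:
j = -263/144 (j = 29/(-14 - 34) + 33*(-1/27) = 29/(-48) - 11/9 = 29*(-1/48) - 11/9 = -29/48 - 11/9 = -263/144 ≈ -1.8264)
-120*J(1) + j = -120*11 - 263/144 = -1320 - 263/144 = -190343/144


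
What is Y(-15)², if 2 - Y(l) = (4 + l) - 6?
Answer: 361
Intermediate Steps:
Y(l) = 4 - l (Y(l) = 2 - ((4 + l) - 6) = 2 - (-2 + l) = 2 + (2 - l) = 4 - l)
Y(-15)² = (4 - 1*(-15))² = (4 + 15)² = 19² = 361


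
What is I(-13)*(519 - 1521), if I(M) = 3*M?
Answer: 39078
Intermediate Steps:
I(-13)*(519 - 1521) = (3*(-13))*(519 - 1521) = -39*(-1002) = 39078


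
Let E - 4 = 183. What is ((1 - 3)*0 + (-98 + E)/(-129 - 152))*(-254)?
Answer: 22606/281 ≈ 80.448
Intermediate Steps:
E = 187 (E = 4 + 183 = 187)
((1 - 3)*0 + (-98 + E)/(-129 - 152))*(-254) = ((1 - 3)*0 + (-98 + 187)/(-129 - 152))*(-254) = (-2*0 + 89/(-281))*(-254) = (0 + 89*(-1/281))*(-254) = (0 - 89/281)*(-254) = -89/281*(-254) = 22606/281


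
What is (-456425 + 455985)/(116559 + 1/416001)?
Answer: -4576011/1212216514 ≈ -0.0037749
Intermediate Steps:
(-456425 + 455985)/(116559 + 1/416001) = -440/(116559 + 1/416001) = -440/48488660560/416001 = -440*416001/48488660560 = -4576011/1212216514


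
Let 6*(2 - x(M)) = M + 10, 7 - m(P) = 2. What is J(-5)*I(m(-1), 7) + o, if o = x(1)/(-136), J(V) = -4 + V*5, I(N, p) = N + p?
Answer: -283969/816 ≈ -348.00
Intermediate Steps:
m(P) = 5 (m(P) = 7 - 1*2 = 7 - 2 = 5)
x(M) = ⅓ - M/6 (x(M) = 2 - (M + 10)/6 = 2 - (10 + M)/6 = 2 + (-5/3 - M/6) = ⅓ - M/6)
J(V) = -4 + 5*V
o = -1/816 (o = (⅓ - ⅙*1)/(-136) = (⅓ - ⅙)*(-1/136) = (⅙)*(-1/136) = -1/816 ≈ -0.0012255)
J(-5)*I(m(-1), 7) + o = (-4 + 5*(-5))*(5 + 7) - 1/816 = (-4 - 25)*12 - 1/816 = -29*12 - 1/816 = -348 - 1/816 = -283969/816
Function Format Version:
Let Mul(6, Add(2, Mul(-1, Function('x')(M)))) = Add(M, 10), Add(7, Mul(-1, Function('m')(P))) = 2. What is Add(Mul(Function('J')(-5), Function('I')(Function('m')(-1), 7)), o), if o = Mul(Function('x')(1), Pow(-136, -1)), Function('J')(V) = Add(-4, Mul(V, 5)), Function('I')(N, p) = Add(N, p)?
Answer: Rational(-283969, 816) ≈ -348.00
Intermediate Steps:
Function('m')(P) = 5 (Function('m')(P) = Add(7, Mul(-1, 2)) = Add(7, -2) = 5)
Function('x')(M) = Add(Rational(1, 3), Mul(Rational(-1, 6), M)) (Function('x')(M) = Add(2, Mul(Rational(-1, 6), Add(M, 10))) = Add(2, Mul(Rational(-1, 6), Add(10, M))) = Add(2, Add(Rational(-5, 3), Mul(Rational(-1, 6), M))) = Add(Rational(1, 3), Mul(Rational(-1, 6), M)))
Function('J')(V) = Add(-4, Mul(5, V))
o = Rational(-1, 816) (o = Mul(Add(Rational(1, 3), Mul(Rational(-1, 6), 1)), Pow(-136, -1)) = Mul(Add(Rational(1, 3), Rational(-1, 6)), Rational(-1, 136)) = Mul(Rational(1, 6), Rational(-1, 136)) = Rational(-1, 816) ≈ -0.0012255)
Add(Mul(Function('J')(-5), Function('I')(Function('m')(-1), 7)), o) = Add(Mul(Add(-4, Mul(5, -5)), Add(5, 7)), Rational(-1, 816)) = Add(Mul(Add(-4, -25), 12), Rational(-1, 816)) = Add(Mul(-29, 12), Rational(-1, 816)) = Add(-348, Rational(-1, 816)) = Rational(-283969, 816)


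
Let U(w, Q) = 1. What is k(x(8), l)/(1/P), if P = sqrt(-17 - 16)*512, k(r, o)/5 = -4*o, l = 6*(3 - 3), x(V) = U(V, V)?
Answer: 0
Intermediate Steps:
x(V) = 1
l = 0 (l = 6*0 = 0)
k(r, o) = -20*o (k(r, o) = 5*(-4*o) = -20*o)
P = 512*I*sqrt(33) (P = sqrt(-33)*512 = (I*sqrt(33))*512 = 512*I*sqrt(33) ≈ 2941.2*I)
k(x(8), l)/(1/P) = (-20*0)/(1/(512*I*sqrt(33))) = 0/((-I*sqrt(33)/16896)) = 0*(512*I*sqrt(33)) = 0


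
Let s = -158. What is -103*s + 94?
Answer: 16368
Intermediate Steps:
-103*s + 94 = -103*(-158) + 94 = 16274 + 94 = 16368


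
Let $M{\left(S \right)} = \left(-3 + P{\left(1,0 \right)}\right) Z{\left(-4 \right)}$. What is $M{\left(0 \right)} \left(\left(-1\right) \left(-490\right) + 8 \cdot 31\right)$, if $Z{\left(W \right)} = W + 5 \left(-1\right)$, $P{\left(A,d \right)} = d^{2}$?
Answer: $19926$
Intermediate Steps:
$Z{\left(W \right)} = -5 + W$ ($Z{\left(W \right)} = W - 5 = -5 + W$)
$M{\left(S \right)} = 27$ ($M{\left(S \right)} = \left(-3 + 0^{2}\right) \left(-5 - 4\right) = \left(-3 + 0\right) \left(-9\right) = \left(-3\right) \left(-9\right) = 27$)
$M{\left(0 \right)} \left(\left(-1\right) \left(-490\right) + 8 \cdot 31\right) = 27 \left(\left(-1\right) \left(-490\right) + 8 \cdot 31\right) = 27 \left(490 + 248\right) = 27 \cdot 738 = 19926$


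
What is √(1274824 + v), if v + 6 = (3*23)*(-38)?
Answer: 2*√318049 ≈ 1127.9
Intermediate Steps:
v = -2628 (v = -6 + (3*23)*(-38) = -6 + 69*(-38) = -6 - 2622 = -2628)
√(1274824 + v) = √(1274824 - 2628) = √1272196 = 2*√318049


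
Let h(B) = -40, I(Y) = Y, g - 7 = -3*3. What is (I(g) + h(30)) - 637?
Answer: -679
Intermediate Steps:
g = -2 (g = 7 - 3*3 = 7 - 9 = -2)
(I(g) + h(30)) - 637 = (-2 - 40) - 637 = -42 - 637 = -679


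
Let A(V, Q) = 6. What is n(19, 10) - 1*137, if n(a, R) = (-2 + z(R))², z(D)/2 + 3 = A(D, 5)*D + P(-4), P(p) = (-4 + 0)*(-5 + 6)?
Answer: 10679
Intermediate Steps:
P(p) = -4 (P(p) = -4*1 = -4)
z(D) = -14 + 12*D (z(D) = -6 + 2*(6*D - 4) = -6 + 2*(-4 + 6*D) = -6 + (-8 + 12*D) = -14 + 12*D)
n(a, R) = (-16 + 12*R)² (n(a, R) = (-2 + (-14 + 12*R))² = (-16 + 12*R)²)
n(19, 10) - 1*137 = 16*(-4 + 3*10)² - 1*137 = 16*(-4 + 30)² - 137 = 16*26² - 137 = 16*676 - 137 = 10816 - 137 = 10679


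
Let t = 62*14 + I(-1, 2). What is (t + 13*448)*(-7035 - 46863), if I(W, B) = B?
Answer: -360793212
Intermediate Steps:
t = 870 (t = 62*14 + 2 = 868 + 2 = 870)
(t + 13*448)*(-7035 - 46863) = (870 + 13*448)*(-7035 - 46863) = (870 + 5824)*(-53898) = 6694*(-53898) = -360793212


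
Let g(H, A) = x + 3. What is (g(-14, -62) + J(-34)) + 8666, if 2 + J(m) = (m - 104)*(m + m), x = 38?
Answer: 18089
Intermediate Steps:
g(H, A) = 41 (g(H, A) = 38 + 3 = 41)
J(m) = -2 + 2*m*(-104 + m) (J(m) = -2 + (m - 104)*(m + m) = -2 + (-104 + m)*(2*m) = -2 + 2*m*(-104 + m))
(g(-14, -62) + J(-34)) + 8666 = (41 + (-2 - 208*(-34) + 2*(-34)²)) + 8666 = (41 + (-2 + 7072 + 2*1156)) + 8666 = (41 + (-2 + 7072 + 2312)) + 8666 = (41 + 9382) + 8666 = 9423 + 8666 = 18089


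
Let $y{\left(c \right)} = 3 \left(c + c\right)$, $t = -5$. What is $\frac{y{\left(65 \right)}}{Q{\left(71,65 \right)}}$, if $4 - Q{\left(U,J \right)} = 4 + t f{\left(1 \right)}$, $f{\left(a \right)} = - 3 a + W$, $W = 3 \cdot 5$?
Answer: $\frac{13}{2} \approx 6.5$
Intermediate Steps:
$W = 15$
$f{\left(a \right)} = 15 - 3 a$ ($f{\left(a \right)} = - 3 a + 15 = 15 - 3 a$)
$Q{\left(U,J \right)} = 60$ ($Q{\left(U,J \right)} = 4 - \left(4 - 5 \left(15 - 3\right)\right) = 4 - \left(4 - 60\right) = 4 - -56 = 4 + 56 = 60$)
$y{\left(c \right)} = 6 c$ ($y{\left(c \right)} = 3 \cdot 2 c = 6 c$)
$\frac{y{\left(65 \right)}}{Q{\left(71,65 \right)}} = \frac{6 \cdot 65}{60} = 390 \cdot \frac{1}{60} = \frac{13}{2}$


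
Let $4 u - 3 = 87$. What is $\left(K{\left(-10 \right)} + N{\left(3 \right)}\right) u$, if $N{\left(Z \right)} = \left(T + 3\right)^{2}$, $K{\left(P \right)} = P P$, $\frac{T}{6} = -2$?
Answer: $\frac{8145}{2} \approx 4072.5$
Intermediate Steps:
$T = -12$ ($T = 6 \left(-2\right) = -12$)
$u = \frac{45}{2}$ ($u = \frac{3}{4} + \frac{1}{4} \cdot 87 = \frac{3}{4} + \frac{87}{4} = \frac{45}{2} \approx 22.5$)
$K{\left(P \right)} = P^{2}$
$N{\left(Z \right)} = 81$ ($N{\left(Z \right)} = \left(-12 + 3\right)^{2} = \left(-9\right)^{2} = 81$)
$\left(K{\left(-10 \right)} + N{\left(3 \right)}\right) u = \left(\left(-10\right)^{2} + 81\right) \frac{45}{2} = \left(100 + 81\right) \frac{45}{2} = 181 \cdot \frac{45}{2} = \frac{8145}{2}$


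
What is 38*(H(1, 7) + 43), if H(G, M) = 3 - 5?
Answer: 1558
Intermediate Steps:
H(G, M) = -2
38*(H(1, 7) + 43) = 38*(-2 + 43) = 38*41 = 1558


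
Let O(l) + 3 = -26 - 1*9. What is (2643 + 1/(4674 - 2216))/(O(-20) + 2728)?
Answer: 1299299/1322404 ≈ 0.98253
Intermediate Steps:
O(l) = -38 (O(l) = -3 + (-26 - 1*9) = -3 + (-26 - 9) = -3 - 35 = -38)
(2643 + 1/(4674 - 2216))/(O(-20) + 2728) = (2643 + 1/(4674 - 2216))/(-38 + 2728) = (2643 + 1/2458)/2690 = (2643 + 1/2458)*(1/2690) = (6496495/2458)*(1/2690) = 1299299/1322404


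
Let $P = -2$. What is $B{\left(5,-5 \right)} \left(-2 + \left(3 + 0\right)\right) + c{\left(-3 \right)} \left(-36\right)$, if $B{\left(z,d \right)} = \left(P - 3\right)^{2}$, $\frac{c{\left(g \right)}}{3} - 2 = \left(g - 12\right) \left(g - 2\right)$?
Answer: $-8291$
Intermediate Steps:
$c{\left(g \right)} = 6 + 3 \left(-12 + g\right) \left(-2 + g\right)$ ($c{\left(g \right)} = 6 + 3 \left(g - 12\right) \left(g - 2\right) = 6 + 3 \left(-12 + g\right) \left(-2 + g\right)$)
$B{\left(z,d \right)} = 25$ ($B{\left(z,d \right)} = \left(-2 - 3\right)^{2} = \left(-5\right)^{2} = 25$)
$B{\left(5,-5 \right)} \left(-2 + \left(3 + 0\right)\right) + c{\left(-3 \right)} \left(-36\right) = 25 \left(-2 + \left(3 + 0\right)\right) + \left(78 - -126 + 3 \left(-3\right)^{2}\right) \left(-36\right) = 25 \left(-2 + 3\right) + \left(78 + 126 + 3 \cdot 9\right) \left(-36\right) = 25 \cdot 1 + \left(78 + 126 + 27\right) \left(-36\right) = 25 + 231 \left(-36\right) = 25 - 8316 = -8291$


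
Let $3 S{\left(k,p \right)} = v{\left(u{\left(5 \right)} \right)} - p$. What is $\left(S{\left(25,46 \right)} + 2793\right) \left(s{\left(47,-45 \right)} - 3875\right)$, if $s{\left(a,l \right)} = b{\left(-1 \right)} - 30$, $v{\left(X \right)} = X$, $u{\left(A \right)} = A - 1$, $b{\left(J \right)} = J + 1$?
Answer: $-10851995$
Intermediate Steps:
$b{\left(J \right)} = 1 + J$
$u{\left(A \right)} = -1 + A$
$s{\left(a,l \right)} = -30$ ($s{\left(a,l \right)} = \left(1 - 1\right) - 30 = 0 - 30 = -30$)
$S{\left(k,p \right)} = \frac{4}{3} - \frac{p}{3}$ ($S{\left(k,p \right)} = \frac{\left(-1 + 5\right) - p}{3} = \frac{4 - p}{3} = \frac{4}{3} - \frac{p}{3}$)
$\left(S{\left(25,46 \right)} + 2793\right) \left(s{\left(47,-45 \right)} - 3875\right) = \left(\left(\frac{4}{3} - \frac{46}{3}\right) + 2793\right) \left(-30 - 3875\right) = \left(\left(\frac{4}{3} - \frac{46}{3}\right) + 2793\right) \left(-3905\right) = \left(-14 + 2793\right) \left(-3905\right) = 2779 \left(-3905\right) = -10851995$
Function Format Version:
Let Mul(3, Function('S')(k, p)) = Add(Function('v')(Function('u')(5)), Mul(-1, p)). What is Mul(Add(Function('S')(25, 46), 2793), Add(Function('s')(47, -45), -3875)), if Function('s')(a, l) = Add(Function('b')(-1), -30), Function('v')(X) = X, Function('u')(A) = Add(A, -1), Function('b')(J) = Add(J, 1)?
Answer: -10851995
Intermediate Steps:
Function('b')(J) = Add(1, J)
Function('u')(A) = Add(-1, A)
Function('s')(a, l) = -30 (Function('s')(a, l) = Add(Add(1, -1), -30) = Add(0, -30) = -30)
Function('S')(k, p) = Add(Rational(4, 3), Mul(Rational(-1, 3), p)) (Function('S')(k, p) = Mul(Rational(1, 3), Add(Add(-1, 5), Mul(-1, p))) = Mul(Rational(1, 3), Add(4, Mul(-1, p))) = Add(Rational(4, 3), Mul(Rational(-1, 3), p)))
Mul(Add(Function('S')(25, 46), 2793), Add(Function('s')(47, -45), -3875)) = Mul(Add(Add(Rational(4, 3), Mul(Rational(-1, 3), 46)), 2793), Add(-30, -3875)) = Mul(Add(Add(Rational(4, 3), Rational(-46, 3)), 2793), -3905) = Mul(Add(-14, 2793), -3905) = Mul(2779, -3905) = -10851995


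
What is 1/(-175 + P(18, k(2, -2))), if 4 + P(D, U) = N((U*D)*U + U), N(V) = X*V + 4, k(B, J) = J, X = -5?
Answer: -1/525 ≈ -0.0019048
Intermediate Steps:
N(V) = 4 - 5*V (N(V) = -5*V + 4 = 4 - 5*V)
P(D, U) = -5*U - 5*D*U**2 (P(D, U) = -4 + (4 - 5*((U*D)*U + U)) = -4 + (4 - 5*((D*U)*U + U)) = -4 + (4 - 5*(D*U**2 + U)) = -4 + (4 - 5*(U + D*U**2)) = -4 + (4 + (-5*U - 5*D*U**2)) = -4 + (4 - 5*U - 5*D*U**2) = -5*U - 5*D*U**2)
1/(-175 + P(18, k(2, -2))) = 1/(-175 - 5*(-2)*(1 + 18*(-2))) = 1/(-175 - 5*(-2)*(1 - 36)) = 1/(-175 - 5*(-2)*(-35)) = 1/(-175 - 350) = 1/(-525) = -1/525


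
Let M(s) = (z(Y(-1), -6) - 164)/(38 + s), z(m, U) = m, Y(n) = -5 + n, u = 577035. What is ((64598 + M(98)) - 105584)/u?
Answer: -163949/2308140 ≈ -0.071031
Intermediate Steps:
M(s) = -170/(38 + s) (M(s) = ((-5 - 1) - 164)/(38 + s) = (-6 - 164)/(38 + s) = -170/(38 + s))
((64598 + M(98)) - 105584)/u = ((64598 - 170/(38 + 98)) - 105584)/577035 = ((64598 - 170/136) - 105584)*(1/577035) = ((64598 - 170*1/136) - 105584)*(1/577035) = ((64598 - 5/4) - 105584)*(1/577035) = (258387/4 - 105584)*(1/577035) = -163949/4*1/577035 = -163949/2308140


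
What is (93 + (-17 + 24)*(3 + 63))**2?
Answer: 308025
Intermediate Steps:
(93 + (-17 + 24)*(3 + 63))**2 = (93 + 7*66)**2 = (93 + 462)**2 = 555**2 = 308025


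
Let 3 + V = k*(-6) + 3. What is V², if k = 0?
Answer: 0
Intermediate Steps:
V = 0 (V = -3 + (0*(-6) + 3) = -3 + (0 + 3) = -3 + 3 = 0)
V² = 0² = 0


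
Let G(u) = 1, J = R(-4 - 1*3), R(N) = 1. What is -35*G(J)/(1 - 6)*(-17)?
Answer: -119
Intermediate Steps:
J = 1
-35*G(J)/(1 - 6)*(-17) = -35/(1 - 6)*(-17) = -35/(-5)*(-17) = -(-7)*(-17) = -35*(-⅕)*(-17) = 7*(-17) = -119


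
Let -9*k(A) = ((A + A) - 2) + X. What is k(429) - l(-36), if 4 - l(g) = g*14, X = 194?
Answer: -1874/3 ≈ -624.67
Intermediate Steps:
l(g) = 4 - 14*g (l(g) = 4 - g*14 = 4 - 14*g)
k(A) = -64/3 - 2*A/9 (k(A) = -(((A + A) - 2) + 194)/9 = -((2*A - 2) + 194)/9 = -((-2 + 2*A) + 194)/9 = -(192 + 2*A)/9 = -64/3 - 2*A/9)
k(429) - l(-36) = (-64/3 - 2/9*429) - (4 - 14*(-36)) = (-64/3 - 286/3) - (4 + 504) = -350/3 - 1*508 = -350/3 - 508 = -1874/3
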